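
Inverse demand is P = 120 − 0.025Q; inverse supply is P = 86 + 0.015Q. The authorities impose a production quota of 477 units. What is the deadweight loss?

Competitive equilibrium: 120 − 0.025Q = 86 + 0.015Q → Q* = 850, P* = 98.75.
At Q = 477: demand price = 120 − 0.025·477 = 108.075; supply price = 86 + 0.015·477 = 93.155.
ΔQ = 850 − 477 = 373; wedge = 108.075 − 93.155 = 14.92.
Deadweight loss = ½ × 373 × 14.92 = 2782.58.

2782.58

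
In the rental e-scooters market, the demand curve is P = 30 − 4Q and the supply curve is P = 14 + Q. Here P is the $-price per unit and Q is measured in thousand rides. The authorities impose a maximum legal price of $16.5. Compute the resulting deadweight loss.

Competitive equilibrium: 30 − 4Q = 14 + Q → Q* = 3.2, P* = 17.2.
At the ceiling P = 16.5, quantity supplied = (16.5 − 14)/1 = 2.5.
Willingness to pay at Q' = 2.5: 30 − 4·2.5 = 20.
ΔQ = 3.2 − 2.5 = 0.7; wedge = 20 − 16.5 = 3.5.
Deadweight loss = ½ × 0.7 × 3.5 = $1.225 thousand.

$1.225 thousand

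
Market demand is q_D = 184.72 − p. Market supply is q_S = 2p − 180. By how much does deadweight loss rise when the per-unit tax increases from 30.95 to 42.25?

275.72

In inverse form: demand p = 184.72 − q, supply p = 90 + 0.5q.
Competitive equilibrium: 184.72 − q = 90 + 0.5q → q* = 63.1467, p* = 121.5733.
For a per-unit tax t: Δq = t/1.5, so DWL = ½·t·(t/1.5) = t²/3.
At t = 30.95: DWL = 319.301. At t = 42.25: DWL = 595.021.
Increase = 595.021 − 319.301 = 275.72.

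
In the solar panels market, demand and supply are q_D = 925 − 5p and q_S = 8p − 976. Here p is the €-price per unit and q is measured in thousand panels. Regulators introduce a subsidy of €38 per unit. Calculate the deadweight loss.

€2221.54 thousand

In inverse form: demand p = 185 − 0.2q, supply p = 122 + 0.125q.
Competitive equilibrium: 185 − 0.2q = 122 + 0.125q → q* = 193.8462, p* = 146.2308.
The subsidy lowers effective supply by 38: p = 84 + 0.125q.
New quantity: 185 − 0.2q = 84 + 0.125q → q' = 310.7692.
Overproduction Δq = 310.7692 − 193.8462 = 116.923; wedge = subsidy = 38.
The triangle = ½ × 116.923 × 38 = €2221.54 thousand.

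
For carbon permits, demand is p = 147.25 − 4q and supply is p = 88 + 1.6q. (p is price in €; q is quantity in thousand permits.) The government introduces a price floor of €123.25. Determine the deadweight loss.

Competitive equilibrium: 147.25 − 4q = 88 + 1.6q → q* = 10.5804, p* = 104.9286.
At the floor p = 123.25, quantity demanded = (147.25 − 123.25)/4 = 6.
Sellers' marginal cost at q' = 6: 88 + 1.6·6 = 97.6.
Δq = 10.5804 − 6 = 4.5804; wedge = 123.25 − 97.6 = 25.65.
DWL = ½ × 4.5804 × 25.65 = €58.74 thousand.

€58.74 thousand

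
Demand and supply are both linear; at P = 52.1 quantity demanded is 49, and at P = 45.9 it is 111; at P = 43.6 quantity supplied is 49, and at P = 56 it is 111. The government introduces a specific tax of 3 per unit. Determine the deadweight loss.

15

Demand slope = (45.9 − 52.1)/(111 − 49) = −0.1, so P = 57 − 0.1Q.
Supply slope = (56 − 43.6)/(111 − 49) = 0.2, so P = 33.8 + 0.2Q.
Competitive equilibrium: 57 − 0.1Q = 33.8 + 0.2Q → Q* = 77.3333, P* = 49.2667.
With the tax, the buyer price exceeds the seller price by 3: (57 − 0.1Q) − (33.8 + 0.2Q) = 3 → Q' = 67.3333.
ΔQ = 77.3333 − 67.3333 = 10; the wedge equals the tax, 3.
Welfare loss = ½ × 10 × 3 = 15.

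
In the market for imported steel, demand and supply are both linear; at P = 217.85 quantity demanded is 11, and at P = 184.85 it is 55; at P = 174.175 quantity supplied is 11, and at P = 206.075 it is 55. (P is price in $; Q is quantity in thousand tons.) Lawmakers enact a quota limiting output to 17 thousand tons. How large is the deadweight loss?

Demand slope = (184.85 − 217.85)/(55 − 11) = −0.75, so P = 226.1 − 0.75Q.
Supply slope = (206.075 − 174.175)/(55 − 11) = 0.725, so P = 166.2 + 0.725Q.
Competitive equilibrium: 226.1 − 0.75Q = 166.2 + 0.725Q → Q* = 40.6102, P* = 195.6424.
At Q = 17: demand price = 226.1 − 0.75·17 = 213.35; supply price = 166.2 + 0.725·17 = 178.525.
ΔQ = 40.6102 − 17 = 23.6102; wedge = 213.35 − 178.525 = 34.825.
Deadweight loss = ½ × 23.6102 × 34.825 = $411.11 thousand.

$411.11 thousand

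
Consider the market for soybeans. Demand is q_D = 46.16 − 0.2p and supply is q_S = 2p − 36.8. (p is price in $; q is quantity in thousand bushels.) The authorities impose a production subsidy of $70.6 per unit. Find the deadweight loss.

$453.12 thousand

In inverse form: demand p = 230.8 − 5q, supply p = 18.4 + 0.5q.
Competitive equilibrium: 230.8 − 5q = 18.4 + 0.5q → q* = 38.6182, p* = 37.7091.
The subsidy lowers effective supply by 70.6: p = 0.5q − 52.2.
New quantity: 230.8 − 5q = 0.5q − 52.2 → q' = 51.4545.
Overproduction Δq = 51.4545 − 38.6182 = 12.8363; wedge = subsidy = 70.6.
Welfare loss = ½ × 12.8363 × 70.6 = $453.12 thousand.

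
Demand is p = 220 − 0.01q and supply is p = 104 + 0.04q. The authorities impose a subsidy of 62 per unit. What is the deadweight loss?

Competitive equilibrium: 220 − 0.01q = 104 + 0.04q → q* = 2320, p* = 196.8.
The subsidy lowers effective supply by 62: p = 42 + 0.04q.
New quantity: 220 − 0.01q = 42 + 0.04q → q' = 3560.
Overproduction Δq = 3560 − 2320 = 1240; wedge = subsidy = 62.
DWL = ½ × 1240 × 62 = 38440.

38440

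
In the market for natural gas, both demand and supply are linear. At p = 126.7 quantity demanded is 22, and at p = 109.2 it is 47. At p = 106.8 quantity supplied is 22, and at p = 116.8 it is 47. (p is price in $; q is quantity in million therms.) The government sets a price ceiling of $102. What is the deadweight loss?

Demand slope = (109.2 − 126.7)/(47 − 22) = −0.7, so p = 142.1 − 0.7q.
Supply slope = (116.8 − 106.8)/(47 − 22) = 0.4, so p = 98 + 0.4q.
Competitive equilibrium: 142.1 − 0.7q = 98 + 0.4q → q* = 40.0909, p* = 114.0364.
At the ceiling p = 102, quantity supplied = (102 − 98)/0.4 = 10.
Willingness to pay at q' = 10: 142.1 − 0.7·10 = 135.1.
Δq = 40.0909 − 10 = 30.0909; wedge = 135.1 − 102 = 33.1.
DWL = ½ × 30.0909 × 33.1 = $498 million.

$498 million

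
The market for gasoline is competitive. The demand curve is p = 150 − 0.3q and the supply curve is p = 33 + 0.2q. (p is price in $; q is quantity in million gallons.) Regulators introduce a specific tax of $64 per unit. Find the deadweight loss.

$4096 million

Competitive equilibrium: 150 − 0.3q = 33 + 0.2q → q* = 234, p* = 79.8.
With the tax, the buyer price exceeds the seller price by 64: (150 − 0.3q) − (33 + 0.2q) = 64 → q' = 106.
Δq = 234 − 106 = 128; the wedge equals the tax, 64.
Deadweight loss = ½ × 128 × 64 = $4096 million.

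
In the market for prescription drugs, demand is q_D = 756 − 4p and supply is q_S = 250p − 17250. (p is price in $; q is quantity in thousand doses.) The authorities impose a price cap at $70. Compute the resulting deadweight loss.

In inverse form: demand p = 189 − 0.25q, supply p = 69 + 0.004q.
Competitive equilibrium: 189 − 0.25q = 69 + 0.004q → q* = 472.4409, p* = 70.8898.
At the ceiling p = 70, quantity supplied = (70 − 69)/0.004 = 250.
Willingness to pay at q' = 250: 189 − 0.25·250 = 126.5.
Δq = 472.4409 − 250 = 222.4409; wedge = 126.5 − 70 = 56.5.
The triangle = ½ × 222.4409 × 56.5 = $6283.96 thousand.

$6283.96 thousand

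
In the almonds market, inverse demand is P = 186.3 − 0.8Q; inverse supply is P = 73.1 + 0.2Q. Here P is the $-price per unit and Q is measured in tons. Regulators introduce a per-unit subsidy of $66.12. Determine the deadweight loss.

$2185.93

Competitive equilibrium: 186.3 − 0.8Q = 73.1 + 0.2Q → Q* = 113.2, P* = 95.74.
The subsidy lowers effective supply by 66.12: P = 6.98 + 0.2Q.
New quantity: 186.3 − 0.8Q = 6.98 + 0.2Q → Q' = 179.32.
Overproduction ΔQ = 179.32 − 113.2 = 66.12; wedge = subsidy = 66.12.
The triangle = ½ × 66.12 × 66.12 = $2185.93.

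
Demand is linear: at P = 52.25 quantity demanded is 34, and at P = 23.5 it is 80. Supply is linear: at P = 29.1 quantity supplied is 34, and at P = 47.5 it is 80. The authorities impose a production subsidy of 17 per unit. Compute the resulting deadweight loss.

140.98

Demand slope = (23.5 − 52.25)/(80 − 34) = −0.625, so P = 73.5 − 0.625Q.
Supply slope = (47.5 − 29.1)/(80 − 34) = 0.4, so P = 15.5 + 0.4Q.
Competitive equilibrium: 73.5 − 0.625Q = 15.5 + 0.4Q → Q* = 56.5854, P* = 38.1341.
The subsidy lowers effective supply by 17: P = 0.4Q − 1.5.
New quantity: 73.5 − 0.625Q = 0.4Q − 1.5 → Q' = 73.1707.
Overproduction ΔQ = 73.1707 − 56.5854 = 16.5853; wedge = subsidy = 17.
Deadweight loss = ½ × 16.5853 × 17 = 140.98.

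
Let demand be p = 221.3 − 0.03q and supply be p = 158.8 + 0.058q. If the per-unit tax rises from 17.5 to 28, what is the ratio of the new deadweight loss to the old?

Competitive equilibrium: 221.3 − 0.03q = 158.8 + 0.058q → q* = 710.2273, p* = 199.9932.
For a per-unit tax t: Δq = t/0.088, so DWL = ½·t·(t/0.088) = t²/0.176.
At t = 17.5: DWL = 1740.057. At t = 28: DWL = 4454.545.
Ratio = (28/17.5)² = 2.56.

2.56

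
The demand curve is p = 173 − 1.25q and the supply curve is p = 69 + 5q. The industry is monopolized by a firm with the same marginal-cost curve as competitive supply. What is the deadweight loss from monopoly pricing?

24.04

Competitive equilibrium: 173 − 1.25q = 69 + 5q → q* = 16.64, p* = 152.2.
Marginal revenue: MR = 173 − 2.5q. Set MR = MC: 173 − 2.5q = 69 + 5q → q_m = 13.86667.
Price p_m = 173 − 1.25·13.86667 = 155.66666; MC(q_m) = 69 + 5·13.86667 = 138.33335.
Competitive q* = 16.64, so Δq = 2.77333; wedge = 155.66666 − 138.33335 = 17.33331.
Deadweight loss = ½ × 2.77333 × 17.33331 = 24.04.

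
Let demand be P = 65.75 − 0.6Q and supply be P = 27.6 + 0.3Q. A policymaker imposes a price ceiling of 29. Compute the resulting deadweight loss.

640.33

Competitive equilibrium: 65.75 − 0.6Q = 27.6 + 0.3Q → Q* = 42.3889, P* = 40.3167.
At the ceiling P = 29, quantity supplied = (29 − 27.6)/0.3 = 4.6667.
Willingness to pay at Q' = 4.6667: 65.75 − 0.6·4.6667 = 62.95.
ΔQ = 42.3889 − 4.6667 = 37.7222; wedge = 62.95 − 29 = 33.95.
Welfare loss = ½ × 37.7222 × 33.95 = 640.33.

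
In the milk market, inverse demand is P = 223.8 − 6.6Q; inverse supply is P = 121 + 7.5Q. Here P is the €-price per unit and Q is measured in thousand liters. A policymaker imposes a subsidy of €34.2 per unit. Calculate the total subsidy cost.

Competitive equilibrium: 223.8 − 6.6Q = 121 + 7.5Q → Q* = 7.2908, P* = 175.6809.
The subsidy lowers effective supply by 34.2: P = 86.8 + 7.5Q.
New quantity: 223.8 − 6.6Q = 86.8 + 7.5Q → Q' = 9.7163.
Total subsidy cost = 34.2 × 9.7163 = €332.30 thousand.

€332.30 thousand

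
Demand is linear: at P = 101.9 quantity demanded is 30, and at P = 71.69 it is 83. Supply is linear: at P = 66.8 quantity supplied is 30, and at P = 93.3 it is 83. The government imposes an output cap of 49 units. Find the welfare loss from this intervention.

Demand slope = (71.69 − 101.9)/(83 − 30) = −0.57, so P = 119 − 0.57Q.
Supply slope = (93.3 − 66.8)/(83 − 30) = 0.5, so P = 51.8 + 0.5Q.
Competitive equilibrium: 119 − 0.57Q = 51.8 + 0.5Q → Q* = 62.8037, P* = 83.2019.
At Q = 49: demand price = 119 − 0.57·49 = 91.07; supply price = 51.8 + 0.5·49 = 76.3.
ΔQ = 62.8037 − 49 = 13.8037; wedge = 91.07 − 76.3 = 14.77.
Welfare loss = ½ × 13.8037 × 14.77 = 101.94.

101.94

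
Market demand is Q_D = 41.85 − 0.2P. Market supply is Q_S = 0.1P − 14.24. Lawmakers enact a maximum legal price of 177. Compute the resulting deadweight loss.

In inverse form: demand P = 209.25 − 5Q, supply P = 142.4 + 10Q.
Competitive equilibrium: 209.25 − 5Q = 142.4 + 10Q → Q* = 4.4567, P* = 186.9667.
At the ceiling P = 177, quantity supplied = (177 − 142.4)/10 = 3.46.
Willingness to pay at Q' = 3.46: 209.25 − 5·3.46 = 191.95.
ΔQ = 4.4567 − 3.46 = 0.9967; wedge = 191.95 − 177 = 14.95.
DWL = ½ × 0.9967 × 14.95 = 7.45.

7.45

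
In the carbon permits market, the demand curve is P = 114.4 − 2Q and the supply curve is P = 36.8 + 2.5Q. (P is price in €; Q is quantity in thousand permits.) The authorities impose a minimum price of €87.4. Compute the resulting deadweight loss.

€31.55 thousand

Competitive equilibrium: 114.4 − 2Q = 36.8 + 2.5Q → Q* = 17.2444, P* = 79.9111.
At the floor P = 87.4, quantity demanded = (114.4 − 87.4)/2 = 13.5.
Sellers' marginal cost at Q' = 13.5: 36.8 + 2.5·13.5 = 70.55.
ΔQ = 17.2444 − 13.5 = 3.7444; wedge = 87.4 − 70.55 = 16.85.
Deadweight loss = ½ × 3.7444 × 16.85 = €31.55 thousand.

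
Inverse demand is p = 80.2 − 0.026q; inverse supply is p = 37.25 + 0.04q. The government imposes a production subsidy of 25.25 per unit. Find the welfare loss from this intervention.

Competitive equilibrium: 80.2 − 0.026q = 37.25 + 0.04q → q* = 650.7576, p* = 63.2803.
The subsidy lowers effective supply by 25.25: p = 12 + 0.04q.
New quantity: 80.2 − 0.026q = 12 + 0.04q → q' = 1033.3333.
Overproduction Δq = 1033.3333 − 650.7576 = 382.5757; wedge = subsidy = 25.25.
Deadweight loss = ½ × 382.5757 × 25.25 = 4830.02.

4830.02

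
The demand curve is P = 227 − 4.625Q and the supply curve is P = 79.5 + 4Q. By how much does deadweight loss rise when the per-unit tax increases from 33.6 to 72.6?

240.10

Competitive equilibrium: 227 − 4.625Q = 79.5 + 4Q → Q* = 17.1014, P* = 147.9058.
For a per-unit tax t: ΔQ = t/8.625, so DWL = ½·t·(t/8.625) = t²/17.25.
At t = 33.6: DWL = 65.447. At t = 72.6: DWL = 305.551.
Increase = 305.551 − 65.447 = 240.10.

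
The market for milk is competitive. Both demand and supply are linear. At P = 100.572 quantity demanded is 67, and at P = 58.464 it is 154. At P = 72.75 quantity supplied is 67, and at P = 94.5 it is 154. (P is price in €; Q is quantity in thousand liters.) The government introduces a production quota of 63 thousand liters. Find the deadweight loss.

€644.45 thousand

Demand slope = (58.464 − 100.572)/(154 − 67) = −0.484, so P = 133 − 0.484Q.
Supply slope = (94.5 − 72.75)/(154 − 67) = 0.25, so P = 56 + 0.25Q.
Competitive equilibrium: 133 − 0.484Q = 56 + 0.25Q → Q* = 104.9046, P* = 82.2262.
At Q = 63: demand price = 133 − 0.484·63 = 102.508; supply price = 56 + 0.25·63 = 71.75.
ΔQ = 104.9046 − 63 = 41.9046; wedge = 102.508 − 71.75 = 30.758.
Deadweight loss = ½ × 41.9046 × 30.758 = €644.45 thousand.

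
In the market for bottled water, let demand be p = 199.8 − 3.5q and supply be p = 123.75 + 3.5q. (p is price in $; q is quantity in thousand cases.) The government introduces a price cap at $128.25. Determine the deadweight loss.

Competitive equilibrium: 199.8 − 3.5q = 123.75 + 3.5q → q* = 10.8643, p* = 161.775.
At the ceiling p = 128.25, quantity supplied = (128.25 − 123.75)/3.5 = 1.2857.
Willingness to pay at q' = 1.2857: 199.8 − 3.5·1.2857 = 195.3001.
Δq = 10.8643 − 1.2857 = 9.5786; wedge = 195.3001 − 128.25 = 67.0501.
Welfare loss = ½ × 9.5786 × 67.0501 = $321.12 thousand.

$321.12 thousand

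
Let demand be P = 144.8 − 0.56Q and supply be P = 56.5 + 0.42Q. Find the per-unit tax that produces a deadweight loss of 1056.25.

45.5

Competitive equilibrium: 144.8 − 0.56Q = 56.5 + 0.42Q → Q* = 90.102, P* = 94.3429.
A tax t gives ΔQ = t/0.98 and wedge t, so DWL = t²/1.96.
t²/1.96 = 1056.25 → t² = 2070.25 → t = 45.5.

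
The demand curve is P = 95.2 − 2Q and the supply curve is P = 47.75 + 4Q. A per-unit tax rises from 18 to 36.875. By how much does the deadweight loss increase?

Competitive equilibrium: 95.2 − 2Q = 47.75 + 4Q → Q* = 7.9083, P* = 79.3833.
For a per-unit tax t: ΔQ = t/6, so DWL = ½·t·(t/6) = t²/12.
At t = 18: DWL = 27. At t = 36.875: DWL = 113.314.
Increase = 113.314 − 27 = 86.31.

86.31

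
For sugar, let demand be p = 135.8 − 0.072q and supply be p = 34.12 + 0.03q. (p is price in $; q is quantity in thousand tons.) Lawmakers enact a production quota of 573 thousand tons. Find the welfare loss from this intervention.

Competitive equilibrium: 135.8 − 0.072q = 34.12 + 0.03q → q* = 996.8627, p* = 64.0259.
At q = 573: demand price = 135.8 − 0.072·573 = 94.544; supply price = 34.12 + 0.03·573 = 51.31.
Δq = 996.8627 − 573 = 423.8627; wedge = 94.544 − 51.31 = 43.234.
The triangle = ½ × 423.8627 × 43.234 = $9162.64 thousand.

$9162.64 thousand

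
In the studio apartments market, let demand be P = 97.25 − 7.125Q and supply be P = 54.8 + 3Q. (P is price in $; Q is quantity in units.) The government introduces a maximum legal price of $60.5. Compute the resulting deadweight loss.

$26.61

Competitive equilibrium: 97.25 − 7.125Q = 54.8 + 3Q → Q* = 4.1926, P* = 67.3778.
At the ceiling P = 60.5, quantity supplied = (60.5 − 54.8)/3 = 1.9.
Willingness to pay at Q' = 1.9: 97.25 − 7.125·1.9 = 83.7125.
ΔQ = 4.1926 − 1.9 = 2.2926; wedge = 83.7125 − 60.5 = 23.2125.
Deadweight loss = ½ × 2.2926 × 23.2125 = $26.61.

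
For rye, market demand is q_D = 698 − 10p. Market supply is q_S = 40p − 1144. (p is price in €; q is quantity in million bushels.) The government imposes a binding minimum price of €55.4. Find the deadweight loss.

€2152.96 million

In inverse form: demand p = 69.8 − 0.1q, supply p = 28.6 + 0.025q.
Competitive equilibrium: 69.8 − 0.1q = 28.6 + 0.025q → q* = 329.6, p* = 36.84.
At the floor p = 55.4, quantity demanded = (69.8 − 55.4)/0.1 = 144.
Sellers' marginal cost at q' = 144: 28.6 + 0.025·144 = 32.2.
Δq = 329.6 − 144 = 185.6; wedge = 55.4 − 32.2 = 23.2.
The triangle = ½ × 185.6 × 23.2 = €2152.96 million.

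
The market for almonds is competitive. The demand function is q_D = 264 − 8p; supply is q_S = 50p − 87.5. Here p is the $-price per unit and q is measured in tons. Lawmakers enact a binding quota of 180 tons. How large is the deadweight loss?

$91.46

In inverse form: demand p = 33 − 0.125q, supply p = 1.75 + 0.02q.
Competitive equilibrium: 33 − 0.125q = 1.75 + 0.02q → q* = 215.5172, p* = 6.0603.
At q = 180: demand price = 33 − 0.125·180 = 10.5; supply price = 1.75 + 0.02·180 = 5.35.
Δq = 215.5172 − 180 = 35.5172; wedge = 10.5 − 5.35 = 5.15.
Welfare loss = ½ × 35.5172 × 5.15 = $91.46.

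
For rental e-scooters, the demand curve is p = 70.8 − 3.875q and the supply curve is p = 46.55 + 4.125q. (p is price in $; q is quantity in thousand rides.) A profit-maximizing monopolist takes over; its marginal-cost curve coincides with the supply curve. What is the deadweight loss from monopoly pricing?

$3.91 thousand

Competitive equilibrium: 70.8 − 3.875q = 46.55 + 4.125q → q* = 3.0313, p* = 59.0539.
Marginal revenue: MR = 70.8 − 7.75q. Set MR = MC: 70.8 − 7.75q = 46.55 + 4.125q → q_m = 2.0421.
Price p_m = 70.8 − 3.875·2.0421 = 62.8869; MC(q_m) = 46.55 + 4.125·2.0421 = 54.9737.
Competitive q* = 3.0313, so Δq = 0.9892; wedge = 62.8869 − 54.9737 = 7.9132.
Welfare loss = ½ × 0.9892 × 7.9132 = $3.91 thousand.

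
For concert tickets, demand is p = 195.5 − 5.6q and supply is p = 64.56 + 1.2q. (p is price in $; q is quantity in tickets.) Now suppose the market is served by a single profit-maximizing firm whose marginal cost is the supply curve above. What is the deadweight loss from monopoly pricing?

Competitive equilibrium: 195.5 − 5.6q = 64.56 + 1.2q → q* = 19.2559, p* = 87.6671.
Marginal revenue: MR = 195.5 − 11.2q. Set MR = MC: 195.5 − 11.2q = 64.56 + 1.2q → q_m = 10.5597.
Price p_m = 195.5 − 5.6·10.5597 = 136.3657; MC(q_m) = 64.56 + 1.2·10.5597 = 77.2316.
Competitive q* = 19.2559, so Δq = 8.6962; wedge = 136.3657 − 77.2316 = 59.1341.
Welfare loss = ½ × 8.6962 × 59.1341 = $257.12.

$257.12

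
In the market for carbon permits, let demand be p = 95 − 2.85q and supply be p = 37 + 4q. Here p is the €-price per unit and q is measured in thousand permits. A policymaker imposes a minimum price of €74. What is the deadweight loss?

€4.13 thousand

Competitive equilibrium: 95 − 2.85q = 37 + 4q → q* = 8.46715, p* = 70.86861.
At the floor p = 74, quantity demanded = (95 − 74)/2.85 = 7.36842.
Sellers' marginal cost at q' = 7.36842: 37 + 4·7.36842 = 66.47368.
Δq = 8.46715 − 7.36842 = 1.09873; wedge = 74 − 66.47368 = 7.52632.
Welfare loss = ½ × 1.09873 × 7.52632 = €4.13 thousand.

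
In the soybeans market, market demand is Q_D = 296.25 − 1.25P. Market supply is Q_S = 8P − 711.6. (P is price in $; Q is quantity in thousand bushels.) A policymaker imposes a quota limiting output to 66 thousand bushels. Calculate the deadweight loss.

In inverse form: demand P = 237 − 0.8Q, supply P = 88.95 + 0.125Q.
Competitive equilibrium: 237 − 0.8Q = 88.95 + 0.125Q → Q* = 160.0541, P* = 108.9568.
At Q = 66: demand price = 237 − 0.8·66 = 184.2; supply price = 88.95 + 0.125·66 = 97.2.
ΔQ = 160.0541 − 66 = 94.0541; wedge = 184.2 − 97.2 = 87.
Deadweight loss = ½ × 94.0541 × 87 = $4091.35 thousand.

$4091.35 thousand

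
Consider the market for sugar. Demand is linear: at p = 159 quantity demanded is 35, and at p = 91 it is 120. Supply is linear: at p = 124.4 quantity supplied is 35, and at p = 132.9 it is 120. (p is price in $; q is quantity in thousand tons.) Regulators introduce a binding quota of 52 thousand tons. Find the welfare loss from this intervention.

Demand slope = (91 − 159)/(120 − 35) = −0.8, so p = 187 − 0.8q.
Supply slope = (132.9 − 124.4)/(120 − 35) = 0.1, so p = 120.9 + 0.1q.
Competitive equilibrium: 187 − 0.8q = 120.9 + 0.1q → q* = 73.4444, p* = 128.2444.
At q = 52: demand price = 187 − 0.8·52 = 145.4; supply price = 120.9 + 0.1·52 = 126.1.
Δq = 73.4444 − 52 = 21.4444; wedge = 145.4 − 126.1 = 19.3.
DWL = ½ × 21.4444 × 19.3 = $206.94 thousand.

$206.94 thousand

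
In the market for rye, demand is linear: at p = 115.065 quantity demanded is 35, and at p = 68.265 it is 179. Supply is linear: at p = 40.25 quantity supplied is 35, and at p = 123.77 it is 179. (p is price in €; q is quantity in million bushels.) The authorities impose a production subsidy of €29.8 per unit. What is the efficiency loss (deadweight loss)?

€490.63 million

Demand slope = (68.265 − 115.065)/(179 − 35) = −0.325, so p = 126.44 − 0.325q.
Supply slope = (123.77 − 40.25)/(179 − 35) = 0.58, so p = 19.95 + 0.58q.
Competitive equilibrium: 126.44 − 0.325q = 19.95 + 0.58q → q* = 117.6685, p* = 88.1977.
The subsidy lowers effective supply by 29.8: p = 0.58q − 9.85.
New quantity: 126.44 − 0.325q = 0.58q − 9.85 → q' = 150.5967.
Overproduction Δq = 150.5967 − 117.6685 = 32.9282; wedge = subsidy = 29.8.
Welfare loss = ½ × 32.9282 × 29.8 = €490.63 million.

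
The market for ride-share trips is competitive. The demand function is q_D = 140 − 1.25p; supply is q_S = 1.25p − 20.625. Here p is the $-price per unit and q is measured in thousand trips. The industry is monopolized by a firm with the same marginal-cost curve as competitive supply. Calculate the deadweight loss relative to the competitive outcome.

$316.68 thousand

In inverse form: demand p = 112 − 0.8q, supply p = 16.5 + 0.8q.
Competitive equilibrium: 112 − 0.8q = 16.5 + 0.8q → q* = 59.6875, p* = 64.25.
Marginal revenue: MR = 112 − 1.6q. Set MR = MC: 112 − 1.6q = 16.5 + 0.8q → q_m = 39.79167.
Price p_m = 112 − 0.8·39.79167 = 80.16666; MC(q_m) = 16.5 + 0.8·39.79167 = 48.33334.
Competitive q* = 59.6875, so Δq = 19.89583; wedge = 80.16666 − 48.33334 = 31.83332.
Deadweight loss = ½ × 19.89583 × 31.83332 = $316.68 thousand.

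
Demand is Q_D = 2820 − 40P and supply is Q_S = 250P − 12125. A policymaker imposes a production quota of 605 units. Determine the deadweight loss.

342.19

In inverse form: demand P = 70.5 − 0.025Q, supply P = 48.5 + 0.004Q.
Competitive equilibrium: 70.5 − 0.025Q = 48.5 + 0.004Q → Q* = 758.6207, P* = 51.5345.
At Q = 605: demand price = 70.5 − 0.025·605 = 55.375; supply price = 48.5 + 0.004·605 = 50.92.
ΔQ = 758.6207 − 605 = 153.6207; wedge = 55.375 − 50.92 = 4.455.
DWL = ½ × 153.6207 × 4.455 = 342.19.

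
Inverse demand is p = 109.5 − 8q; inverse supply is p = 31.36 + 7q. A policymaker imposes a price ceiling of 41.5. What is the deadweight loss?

Competitive equilibrium: 109.5 − 8q = 31.36 + 7q → q* = 5.2093, p* = 67.8253.
At the ceiling p = 41.5, quantity supplied = (41.5 − 31.36)/7 = 1.4486.
Willingness to pay at q' = 1.4486: 109.5 − 8·1.4486 = 97.9112.
Δq = 5.2093 − 1.4486 = 3.7607; wedge = 97.9112 − 41.5 = 56.4112.
DWL = ½ × 3.7607 × 56.4112 = 106.07.

106.07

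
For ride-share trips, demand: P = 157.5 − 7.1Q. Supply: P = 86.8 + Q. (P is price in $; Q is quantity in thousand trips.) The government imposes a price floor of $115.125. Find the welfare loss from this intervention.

$30.85 thousand

Competitive equilibrium: 157.5 − 7.1Q = 86.8 + Q → Q* = 8.7284, P* = 95.5284.
At the floor P = 115.125, quantity demanded = (157.5 − 115.125)/7.1 = 5.9683.
Sellers' marginal cost at Q' = 5.9683: 86.8 + 1·5.9683 = 92.7683.
ΔQ = 8.7284 − 5.9683 = 2.7601; wedge = 115.125 − 92.7683 = 22.3567.
DWL = ½ × 2.7601 × 22.3567 = $30.85 thousand.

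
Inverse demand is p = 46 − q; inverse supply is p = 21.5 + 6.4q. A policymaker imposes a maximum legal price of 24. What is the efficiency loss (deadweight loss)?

31.55

Competitive equilibrium: 46 − q = 21.5 + 6.4q → q* = 3.3108, p* = 42.6892.
At the ceiling p = 24, quantity supplied = (24 − 21.5)/6.4 = 0.3906.
Willingness to pay at q' = 0.3906: 46 − 1·0.3906 = 45.6094.
Δq = 3.3108 − 0.3906 = 2.9202; wedge = 45.6094 − 24 = 21.6094.
DWL = ½ × 2.9202 × 21.6094 = 31.55.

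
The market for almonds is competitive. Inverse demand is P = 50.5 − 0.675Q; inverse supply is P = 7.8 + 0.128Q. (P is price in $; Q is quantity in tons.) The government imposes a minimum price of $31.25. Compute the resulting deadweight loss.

$244.10

Competitive equilibrium: 50.5 − 0.675Q = 7.8 + 0.128Q → Q* = 53.1756, P* = 14.6065.
At the floor P = 31.25, quantity demanded = (50.5 − 31.25)/0.675 = 28.5185.
Sellers' marginal cost at Q' = 28.5185: 7.8 + 0.128·28.5185 = 11.4504.
ΔQ = 53.1756 − 28.5185 = 24.6571; wedge = 31.25 − 11.4504 = 19.7996.
Welfare loss = ½ × 24.6571 × 19.7996 = $244.10.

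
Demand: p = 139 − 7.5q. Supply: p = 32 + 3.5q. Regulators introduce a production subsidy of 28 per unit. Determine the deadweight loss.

35.64

Competitive equilibrium: 139 − 7.5q = 32 + 3.5q → q* = 9.7273, p* = 66.0455.
The subsidy lowers effective supply by 28: p = 4 + 3.5q.
New quantity: 139 − 7.5q = 4 + 3.5q → q' = 12.2727.
Overproduction Δq = 12.2727 − 9.7273 = 2.5454; wedge = subsidy = 28.
Welfare loss = ½ × 2.5454 × 28 = 35.64.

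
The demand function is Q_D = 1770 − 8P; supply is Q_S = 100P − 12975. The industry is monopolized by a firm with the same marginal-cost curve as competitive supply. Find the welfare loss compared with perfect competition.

7167.24

In inverse form: demand P = 221.25 − 0.125Q, supply P = 129.75 + 0.01Q.
Competitive equilibrium: 221.25 − 0.125Q = 129.75 + 0.01Q → Q* = 677.7778, P* = 136.5278.
Marginal revenue: MR = 221.25 − 0.25Q. Set MR = MC: 221.25 − 0.25Q = 129.75 + 0.01Q → Q_m = 351.9231.
Price P_m = 221.25 − 0.125·351.9231 = 177.2596; MC(Q_m) = 129.75 + 0.01·351.9231 = 133.2692.
Competitive Q* = 677.7778, so ΔQ = 325.8547; wedge = 177.2596 − 133.2692 = 43.9904.
The triangle = ½ × 325.8547 × 43.9904 = 7167.24.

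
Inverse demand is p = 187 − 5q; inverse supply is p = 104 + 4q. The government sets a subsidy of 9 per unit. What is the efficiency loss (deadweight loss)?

4.50

Competitive equilibrium: 187 − 5q = 104 + 4q → q* = 9.2222, p* = 140.8889.
The subsidy lowers effective supply by 9: p = 95 + 4q.
New quantity: 187 − 5q = 95 + 4q → q' = 10.2222.
Overproduction Δq = 10.2222 − 9.2222 = 1; wedge = subsidy = 9.
Welfare loss = ½ × 1 × 9 = 4.50.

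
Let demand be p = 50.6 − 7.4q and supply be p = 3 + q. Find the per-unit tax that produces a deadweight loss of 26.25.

21

Competitive equilibrium: 50.6 − 7.4q = 3 + q → q* = 5.6667, p* = 8.6667.
A tax t gives Δq = t/8.4 and wedge t, so DWL = t²/16.8.
t²/16.8 = 26.25 → t² = 441 → t = 21.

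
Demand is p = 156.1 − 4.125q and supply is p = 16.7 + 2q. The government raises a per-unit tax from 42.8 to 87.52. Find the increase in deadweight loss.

475.75

Competitive equilibrium: 156.1 − 4.125q = 16.7 + 2q → q* = 22.7592, p* = 62.2184.
For a per-unit tax t: Δq = t/6.125, so DWL = ½·t·(t/6.125) = t²/12.25.
At t = 42.8: DWL = 149.538. At t = 87.52: DWL = 625.286.
Increase = 625.286 − 149.538 = 475.75.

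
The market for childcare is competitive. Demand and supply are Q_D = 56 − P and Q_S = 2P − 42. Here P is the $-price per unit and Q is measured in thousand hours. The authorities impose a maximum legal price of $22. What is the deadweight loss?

In inverse form: demand P = 56 − Q, supply P = 21 + 0.5Q.
Competitive equilibrium: 56 − Q = 21 + 0.5Q → Q* = 23.3333, P* = 32.6667.
At the ceiling P = 22, quantity supplied = (22 − 21)/0.5 = 2.
Willingness to pay at Q' = 2: 56 − 1·2 = 54.
ΔQ = 23.3333 − 2 = 21.3333; wedge = 54 − 22 = 32.
The triangle = ½ × 21.3333 × 32 = $341.33 thousand.

$341.33 thousand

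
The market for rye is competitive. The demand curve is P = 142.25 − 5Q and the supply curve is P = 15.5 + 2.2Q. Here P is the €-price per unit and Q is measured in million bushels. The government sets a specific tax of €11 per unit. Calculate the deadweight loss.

Competitive equilibrium: 142.25 − 5Q = 15.5 + 2.2Q → Q* = 17.6042, P* = 54.2292.
With the tax, the buyer price exceeds the seller price by 11: (142.25 − 5Q) − (15.5 + 2.2Q) = 11 → Q' = 16.0764.
ΔQ = 17.6042 − 16.0764 = 1.5278; the wedge equals the tax, 11.
The triangle = ½ × 1.5278 × 11 = €8.40 million.

€8.40 million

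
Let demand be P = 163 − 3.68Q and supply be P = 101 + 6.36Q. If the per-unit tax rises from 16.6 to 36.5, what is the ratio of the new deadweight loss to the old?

4.835

Competitive equilibrium: 163 − 3.68Q = 101 + 6.36Q → Q* = 6.1753, P* = 140.2749.
For a per-unit tax t: ΔQ = t/10.04, so DWL = ½·t·(t/10.04) = t²/20.08.
At t = 16.6: DWL = 13.723. At t = 36.5: DWL = 66.347.
Ratio = (36.5/16.6)² = 4.835.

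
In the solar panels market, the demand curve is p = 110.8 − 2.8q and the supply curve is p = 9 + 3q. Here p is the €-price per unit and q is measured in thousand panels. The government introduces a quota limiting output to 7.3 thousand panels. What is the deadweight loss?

€304.78 thousand

Competitive equilibrium: 110.8 − 2.8q = 9 + 3q → q* = 17.5517, p* = 61.6552.
At q = 7.3: demand price = 110.8 − 2.8·7.3 = 90.36; supply price = 9 + 3·7.3 = 30.9.
Δq = 17.5517 − 7.3 = 10.2517; wedge = 90.36 − 30.9 = 59.46.
Welfare loss = ½ × 10.2517 × 59.46 = €304.78 thousand.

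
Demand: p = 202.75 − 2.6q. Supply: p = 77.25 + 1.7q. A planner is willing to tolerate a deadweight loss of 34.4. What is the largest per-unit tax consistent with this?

Competitive equilibrium: 202.75 − 2.6q = 77.25 + 1.7q → q* = 29.186, p* = 126.8663.
A tax t gives Δq = t/4.3 and wedge t, so DWL = t²/8.6.
t²/8.6 = 34.4 → t² = 295.84 → t = 17.2.

17.2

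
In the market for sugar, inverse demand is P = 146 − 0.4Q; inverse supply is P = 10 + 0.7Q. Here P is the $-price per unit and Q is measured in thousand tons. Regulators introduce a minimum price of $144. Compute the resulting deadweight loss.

Competitive equilibrium: 146 − 0.4Q = 10 + 0.7Q → Q* = 123.63636, P* = 96.54545.
At the floor P = 144, quantity demanded = (146 − 144)/0.4 = 5.
Sellers' marginal cost at Q' = 5: 10 + 0.7·5 = 13.5.
ΔQ = 123.63636 − 5 = 118.63636; wedge = 144 − 13.5 = 130.5.
The triangle = ½ × 118.63636 × 130.5 = $7741.02 thousand.

$7741.02 thousand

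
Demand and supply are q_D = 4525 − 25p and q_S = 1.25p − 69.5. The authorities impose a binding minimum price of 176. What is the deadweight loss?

247.71

In inverse form: demand p = 181 − 0.04q, supply p = 55.6 + 0.8q.
Competitive equilibrium: 181 − 0.04q = 55.6 + 0.8q → q* = 149.2857, p* = 175.0286.
At the floor p = 176, quantity demanded = (181 − 176)/0.04 = 125.
Sellers' marginal cost at q' = 125: 55.6 + 0.8·125 = 155.6.
Δq = 149.2857 − 125 = 24.2857; wedge = 176 − 155.6 = 20.4.
DWL = ½ × 24.2857 × 20.4 = 247.71.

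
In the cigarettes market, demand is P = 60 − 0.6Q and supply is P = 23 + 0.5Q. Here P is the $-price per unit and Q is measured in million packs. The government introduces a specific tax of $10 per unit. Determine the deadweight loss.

$45.45 million

Competitive equilibrium: 60 − 0.6Q = 23 + 0.5Q → Q* = 33.6364, P* = 39.8182.
With the tax, the buyer price exceeds the seller price by 10: (60 − 0.6Q) − (23 + 0.5Q) = 10 → Q' = 24.5455.
ΔQ = 33.6364 − 24.5455 = 9.0909; the wedge equals the tax, 10.
The triangle = ½ × 9.0909 × 10 = $45.45 million.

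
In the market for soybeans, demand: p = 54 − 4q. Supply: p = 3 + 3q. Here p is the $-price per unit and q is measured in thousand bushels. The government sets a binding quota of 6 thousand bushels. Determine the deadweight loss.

$5.79 thousand

Competitive equilibrium: 54 − 4q = 3 + 3q → q* = 7.2857, p* = 24.8571.
At q = 6: demand price = 54 − 4·6 = 30; supply price = 3 + 3·6 = 21.
Δq = 7.2857 − 6 = 1.2857; wedge = 30 − 21 = 9.
The triangle = ½ × 1.2857 × 9 = $5.79 thousand.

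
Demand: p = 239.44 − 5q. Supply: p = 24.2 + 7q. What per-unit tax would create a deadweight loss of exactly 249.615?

Competitive equilibrium: 239.44 − 5q = 24.2 + 7q → q* = 17.9367, p* = 149.7567.
A tax t gives Δq = t/12 and wedge t, so DWL = t²/24.
t²/24 = 249.615 → t² = 5990.76 → t = 77.4.

77.4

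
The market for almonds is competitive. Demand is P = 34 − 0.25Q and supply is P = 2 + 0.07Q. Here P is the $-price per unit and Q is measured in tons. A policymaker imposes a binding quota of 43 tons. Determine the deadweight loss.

$519.84

Competitive equilibrium: 34 − 0.25Q = 2 + 0.07Q → Q* = 100, P* = 9.
At Q = 43: demand price = 34 − 0.25·43 = 23.25; supply price = 2 + 0.07·43 = 5.01.
ΔQ = 100 − 43 = 57; wedge = 23.25 − 5.01 = 18.24.
Deadweight loss = ½ × 57 × 18.24 = $519.84.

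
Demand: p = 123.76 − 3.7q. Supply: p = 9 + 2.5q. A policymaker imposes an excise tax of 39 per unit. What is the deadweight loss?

122.66

Competitive equilibrium: 123.76 − 3.7q = 9 + 2.5q → q* = 18.5097, p* = 55.2742.
With the tax, the buyer price exceeds the seller price by 39: (123.76 − 3.7q) − (9 + 2.5q) = 39 → q' = 12.2194.
Δq = 18.5097 − 12.2194 = 6.2903; the wedge equals the tax, 39.
Welfare loss = ½ × 6.2903 × 39 = 122.66.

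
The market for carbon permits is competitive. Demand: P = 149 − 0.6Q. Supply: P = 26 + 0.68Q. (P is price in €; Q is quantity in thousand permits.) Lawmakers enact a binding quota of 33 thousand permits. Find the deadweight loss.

Competitive equilibrium: 149 − 0.6Q = 26 + 0.68Q → Q* = 96.0938, P* = 91.3438.
At Q = 33: demand price = 149 − 0.6·33 = 129.2; supply price = 26 + 0.68·33 = 48.44.
ΔQ = 96.0938 − 33 = 63.0938; wedge = 129.2 − 48.44 = 80.76.
Welfare loss = ½ × 63.0938 × 80.76 = €2547.73 thousand.

€2547.73 thousand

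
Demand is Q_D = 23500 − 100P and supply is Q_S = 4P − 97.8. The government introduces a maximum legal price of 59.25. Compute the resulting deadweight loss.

58462.91

In inverse form: demand P = 235 − 0.01Q, supply P = 24.45 + 0.25Q.
Competitive equilibrium: 235 − 0.01Q = 24.45 + 0.25Q → Q* = 809.8077, P* = 226.9019.
At the ceiling P = 59.25, quantity supplied = (59.25 − 24.45)/0.25 = 139.2.
Willingness to pay at Q' = 139.2: 235 − 0.01·139.2 = 233.608.
ΔQ = 809.8077 − 139.2 = 670.6077; wedge = 233.608 − 59.25 = 174.358.
Deadweight loss = ½ × 670.6077 × 174.358 = 58462.91.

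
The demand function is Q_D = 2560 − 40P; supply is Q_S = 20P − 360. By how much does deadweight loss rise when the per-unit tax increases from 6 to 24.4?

In inverse form: demand P = 64 − 0.025Q, supply P = 18 + 0.05Q.
Competitive equilibrium: 64 − 0.025Q = 18 + 0.05Q → Q* = 613.3333, P* = 48.6667.
For a per-unit tax t: ΔQ = t/0.075, so DWL = ½·t·(t/0.075) = t²/0.15.
At t = 6: DWL = 240. At t = 24.4: DWL = 3969.067.
Increase = 3969.067 − 240 = 3729.07.

3729.07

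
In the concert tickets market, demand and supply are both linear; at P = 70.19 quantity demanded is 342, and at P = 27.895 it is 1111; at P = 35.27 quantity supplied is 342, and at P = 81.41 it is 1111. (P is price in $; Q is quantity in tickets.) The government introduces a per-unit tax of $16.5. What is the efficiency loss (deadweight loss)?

Demand slope = (27.895 − 70.19)/(1111 − 342) = −0.055, so P = 89 − 0.055Q.
Supply slope = (81.41 − 35.27)/(1111 − 342) = 0.06, so P = 14.75 + 0.06Q.
Competitive equilibrium: 89 − 0.055Q = 14.75 + 0.06Q → Q* = 645.6522, P* = 53.4891.
With the tax, the buyer price exceeds the seller price by 16.5: (89 − 0.055Q) − (14.75 + 0.06Q) = 16.5 → Q' = 502.1739.
ΔQ = 645.6522 − 502.1739 = 143.4783; the wedge equals the tax, 16.5.
Welfare loss = ½ × 143.4783 × 16.5 = $1183.70.

$1183.70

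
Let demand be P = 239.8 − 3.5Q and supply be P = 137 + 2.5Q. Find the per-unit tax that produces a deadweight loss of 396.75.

Competitive equilibrium: 239.8 − 3.5Q = 137 + 2.5Q → Q* = 17.1333, P* = 179.8333.
A tax t gives ΔQ = t/6 and wedge t, so DWL = t²/12.
t²/12 = 396.75 → t² = 4761 → t = 69.

69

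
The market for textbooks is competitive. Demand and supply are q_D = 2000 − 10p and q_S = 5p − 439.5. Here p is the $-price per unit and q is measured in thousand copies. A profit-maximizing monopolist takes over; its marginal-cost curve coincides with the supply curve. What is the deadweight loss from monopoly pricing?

In inverse form: demand p = 200 − 0.1q, supply p = 87.9 + 0.2q.
Competitive equilibrium: 200 − 0.1q = 87.9 + 0.2q → q* = 373.6667, p* = 162.6333.
Marginal revenue: MR = 200 − 0.2q. Set MR = MC: 200 − 0.2q = 87.9 + 0.2q → q_m = 280.25.
Price p_m = 200 − 0.1·280.25 = 171.975; MC(q_m) = 87.9 + 0.2·280.25 = 143.95.
Competitive q* = 373.6667, so Δq = 93.4167; wedge = 171.975 − 143.95 = 28.025.
DWL = ½ × 93.4167 × 28.025 = $1309 thousand.

$1309 thousand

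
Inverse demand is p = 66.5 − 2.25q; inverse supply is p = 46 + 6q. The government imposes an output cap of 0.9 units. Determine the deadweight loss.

Competitive equilibrium: 66.5 − 2.25q = 46 + 6q → q* = 2.4848, p* = 60.9091.
At q = 0.9: demand price = 66.5 − 2.25·0.9 = 64.475; supply price = 46 + 6·0.9 = 51.4.
Δq = 2.4848 − 0.9 = 1.5848; wedge = 64.475 − 51.4 = 13.075.
DWL = ½ × 1.5848 × 13.075 = 10.36.

10.36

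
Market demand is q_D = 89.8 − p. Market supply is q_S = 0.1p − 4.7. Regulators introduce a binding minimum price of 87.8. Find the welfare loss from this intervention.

19.67

In inverse form: demand p = 89.8 − q, supply p = 47 + 10q.
Competitive equilibrium: 89.8 − q = 47 + 10q → q* = 3.8909, p* = 85.9091.
At the floor p = 87.8, quantity demanded = (89.8 − 87.8)/1 = 2.
Sellers' marginal cost at q' = 2: 47 + 10·2 = 67.
Δq = 3.8909 − 2 = 1.8909; wedge = 87.8 − 67 = 20.8.
Welfare loss = ½ × 1.8909 × 20.8 = 19.67.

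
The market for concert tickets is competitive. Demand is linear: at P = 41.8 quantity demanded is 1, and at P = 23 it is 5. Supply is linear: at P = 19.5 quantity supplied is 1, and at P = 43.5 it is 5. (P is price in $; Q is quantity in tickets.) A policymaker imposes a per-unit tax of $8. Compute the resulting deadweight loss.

$2.99

Demand slope = (23 − 41.8)/(5 − 1) = −4.7, so P = 46.5 − 4.7Q.
Supply slope = (43.5 − 19.5)/(5 − 1) = 6, so P = 13.5 + 6Q.
Competitive equilibrium: 46.5 − 4.7Q = 13.5 + 6Q → Q* = 3.0841, P* = 32.0047.
With the tax, the buyer price exceeds the seller price by 8: (46.5 − 4.7Q) − (13.5 + 6Q) = 8 → Q' = 2.3364.
ΔQ = 3.0841 − 2.3364 = 0.7477; the wedge equals the tax, 8.
DWL = ½ × 0.7477 × 8 = $2.99.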